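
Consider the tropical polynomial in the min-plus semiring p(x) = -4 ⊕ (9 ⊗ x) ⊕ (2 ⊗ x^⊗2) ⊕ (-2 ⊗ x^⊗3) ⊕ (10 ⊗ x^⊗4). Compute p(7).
p(7) = -4

A tropical monomial a ⊗ x^⊗i evaluates to a + i · x. Evaluating each term at x = 7:
  Term 0 contributes -4 + 0 · 7 = -4
  Term 1 contributes 9 + 1 · 7 = 16
  Term 2 contributes 2 + 2 · 7 = 16
  Term 3 contributes -2 + 3 · 7 = 19
  Term 4 contributes 10 + 4 · 7 = 38
p(7) = ⊕ of these = min[-4, 16, 16, 19, 38] = -4.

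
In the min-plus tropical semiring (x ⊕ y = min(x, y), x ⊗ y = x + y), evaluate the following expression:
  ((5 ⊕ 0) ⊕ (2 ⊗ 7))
((5 ⊕ 0) ⊕ (2 ⊗ 7)) = 0

Expand innermost to outermost. Recall ⊕ takes the minimum of its arguments and ⊗ takes their sum. Working out the expression ((5 ⊕ 0) ⊕ (2 ⊗ 7)) gives 0.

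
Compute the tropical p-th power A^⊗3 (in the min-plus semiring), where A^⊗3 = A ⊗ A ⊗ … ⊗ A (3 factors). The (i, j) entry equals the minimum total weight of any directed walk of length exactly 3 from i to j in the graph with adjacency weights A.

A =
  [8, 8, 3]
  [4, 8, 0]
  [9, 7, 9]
A^⊗3 =
  [14, 15, 10]
  [11, 14, 7]
  [16, 14, 14]

Each entry (A^⊗3)_ij equals the minimum over all length-3 walks i = v_0 → v_1 → … → v_3 = j of Σ_t A[v_t][v_{t+1}]. For example, for (i, j) = (0, 2) we minimise over 9 possible intermediate vertex sequences; the minimum is 10, attained along the walk 0 → 2 → 1 → 2.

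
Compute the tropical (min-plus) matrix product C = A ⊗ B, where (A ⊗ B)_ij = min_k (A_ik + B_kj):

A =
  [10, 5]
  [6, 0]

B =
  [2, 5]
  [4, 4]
A ⊗ B =
  [9, 9]
  [4, 4]

Apply the min-plus product entry-by-entry:
  C[0][0] = min over k of (A[0][0] + B[0][0] = 10 + 2 = 12, A[0][1] + B[1][0] = 5 + 4 = 9) = 9 (attained at k = 1)
  C[0][1] = min over k of (A[0][0] + B[0][1] = 10 + 5 = 15, A[0][1] + B[1][1] = 5 + 4 = 9) = 9 (attained at k = 1)
  C[1][0] = min over k of (A[1][0] + B[0][0] = 6 + 2 = 8, A[1][1] + B[1][0] = 0 + 4 = 4) = 4 (attained at k = 1)
  C[1][1] = min over k of (A[1][0] + B[0][1] = 6 + 5 = 11, A[1][1] + B[1][1] = 0 + 4 = 4) = 4 (attained at k = 1)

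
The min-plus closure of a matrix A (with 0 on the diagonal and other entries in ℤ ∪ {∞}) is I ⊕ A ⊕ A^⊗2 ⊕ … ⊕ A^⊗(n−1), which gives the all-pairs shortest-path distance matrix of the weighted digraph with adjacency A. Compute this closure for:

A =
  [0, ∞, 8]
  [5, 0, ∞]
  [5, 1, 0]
Closure =
  [0, 9, 8]
  [5, 0, 13]
  [5, 1, 0]

This is the Floyd-Warshall all-pairs shortest-path computation. For each intermediate vertex k = 0, 1, …, 2, update dist[i][j] ← min(dist[i][j], dist[i][k] + dist[k][j]). The final matrix gives, for each (i, j), the minimum total weight of any directed path from i to j (possibly empty when i = j).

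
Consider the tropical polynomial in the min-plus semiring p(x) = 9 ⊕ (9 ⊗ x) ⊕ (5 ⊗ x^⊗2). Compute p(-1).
p(-1) = 3

A tropical monomial a ⊗ x^⊗i evaluates to a + i · x. Evaluating each term at x = -1:
  Term 0 contributes 9 + 0 · -1 = 9
  Term 1 contributes 9 + 1 · -1 = 8
  Term 2 contributes 5 + 2 · -1 = 3
p(-1) = ⊕ of these = min[9, 8, 3] = 3.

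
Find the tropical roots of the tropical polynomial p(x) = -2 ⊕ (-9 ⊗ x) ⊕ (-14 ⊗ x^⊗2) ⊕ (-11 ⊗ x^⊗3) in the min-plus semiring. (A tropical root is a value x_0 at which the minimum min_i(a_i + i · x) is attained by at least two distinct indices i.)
Roots: {-3, 5, 7}

Each tropical root is a break point of the lower envelope of the lines y = a_i + i · x (there are 4 lines, with slopes 0, 1, ..., 3). Only the lines that attain the minimum somewhere contribute to roots; other lines are dominated. Here the surviving (envelope) indices are i = 3, i = 2, i = 1, i = 0.
Intersections between consecutive envelope lines give the roots: for adjacent envelope indices i < j the intersection is x = (a_i − a_j) / (j − i). Reading off the sorted break points: {-3, 5, 7}.
Verification: at each break x_0, at least two indices attain the minimum of min_i(a_i + i · x_0).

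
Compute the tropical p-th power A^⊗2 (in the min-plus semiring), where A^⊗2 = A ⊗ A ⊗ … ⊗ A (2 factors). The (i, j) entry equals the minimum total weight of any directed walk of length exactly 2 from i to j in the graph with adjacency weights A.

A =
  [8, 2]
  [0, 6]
A^⊗2 =
  [2, 8]
  [6, 2]

Each entry (A^⊗2)_ij equals the minimum over all length-2 walks i = v_0 → v_1 → … → v_2 = j of Σ_t A[v_t][v_{t+1}]. For example, for (i, j) = (0, 1) we minimise over 2 possible intermediate vertex sequences; the minimum is 8, attained along the walk 0 → 1 → 1.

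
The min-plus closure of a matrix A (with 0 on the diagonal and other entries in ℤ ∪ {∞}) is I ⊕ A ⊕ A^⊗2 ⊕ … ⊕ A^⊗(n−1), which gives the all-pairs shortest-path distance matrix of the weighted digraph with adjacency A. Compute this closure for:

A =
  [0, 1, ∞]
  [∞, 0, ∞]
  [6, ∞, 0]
Closure =
  [0, 1, ∞]
  [∞, 0, ∞]
  [6, 7, 0]

This is the Floyd-Warshall all-pairs shortest-path computation. For each intermediate vertex k = 0, 1, …, 2, update dist[i][j] ← min(dist[i][j], dist[i][k] + dist[k][j]). The final matrix gives, for each (i, j), the minimum total weight of any directed path from i to j (possibly empty when i = j).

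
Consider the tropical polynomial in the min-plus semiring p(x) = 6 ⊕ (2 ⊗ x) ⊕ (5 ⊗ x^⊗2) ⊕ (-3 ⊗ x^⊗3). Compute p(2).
p(2) = 3

A tropical monomial a ⊗ x^⊗i evaluates to a + i · x. Evaluating each term at x = 2:
  Term 0 contributes 6 + 0 · 2 = 6
  Term 1 contributes 2 + 1 · 2 = 4
  Term 2 contributes 5 + 2 · 2 = 9
  Term 3 contributes -3 + 3 · 2 = 3
p(2) = ⊕ of these = min[6, 4, 9, 3] = 3.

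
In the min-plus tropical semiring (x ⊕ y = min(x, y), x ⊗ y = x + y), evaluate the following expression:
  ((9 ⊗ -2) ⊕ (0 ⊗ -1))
((9 ⊗ -2) ⊕ (0 ⊗ -1)) = -1

Expand innermost to outermost. Recall ⊕ takes the minimum of its arguments and ⊗ takes their sum. Working out the expression ((9 ⊗ -2) ⊕ (0 ⊗ -1)) gives -1.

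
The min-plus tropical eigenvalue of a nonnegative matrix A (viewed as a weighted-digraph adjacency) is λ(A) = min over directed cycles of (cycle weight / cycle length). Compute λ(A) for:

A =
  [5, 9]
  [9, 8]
λ(A) = 5

Enumerate directed cycles and compute their means (weight / length). Sample:
  cycle 0 → 0: weight = 5, length = 1, mean = 5/1 ≈ 5.000
  cycle 1 → 1: weight = 8, length = 1, mean = 8/1 ≈ 8.000
  cycle 0 → 1 → 0: weight = 18, length = 2, mean = 18/2 ≈ 9.000
  cycle 1 → 0 → 1: weight = 18, length = 2, mean = 18/2 ≈ 9.000
Minimum mean = 5.000, attained e.g. along the cycle 0 → 0 with weight 5 and length 1. So λ(A) = 5/1 = 5.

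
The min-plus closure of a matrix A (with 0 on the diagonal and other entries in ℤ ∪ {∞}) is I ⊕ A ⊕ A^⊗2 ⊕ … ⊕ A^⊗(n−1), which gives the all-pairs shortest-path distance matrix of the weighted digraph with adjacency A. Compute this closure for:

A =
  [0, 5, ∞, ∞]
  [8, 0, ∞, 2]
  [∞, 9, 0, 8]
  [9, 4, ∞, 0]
Closure =
  [0, 5, ∞, 7]
  [8, 0, ∞, 2]
  [17, 9, 0, 8]
  [9, 4, ∞, 0]

This is the Floyd-Warshall all-pairs shortest-path computation. For each intermediate vertex k = 0, 1, …, 3, update dist[i][j] ← min(dist[i][j], dist[i][k] + dist[k][j]). The final matrix gives, for each (i, j), the minimum total weight of any directed path from i to j (possibly empty when i = j).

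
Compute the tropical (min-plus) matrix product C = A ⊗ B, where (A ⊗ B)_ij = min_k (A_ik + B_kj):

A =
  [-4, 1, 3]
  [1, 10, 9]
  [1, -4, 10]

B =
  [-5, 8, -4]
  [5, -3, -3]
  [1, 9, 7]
A ⊗ B =
  [-9, -2, -8]
  [-4, 7, -3]
  [-4, -7, -7]

Apply the min-plus product entry-by-entry:
  C[0][0] = min over k of (A[0][0] + B[0][0] = -4 + -5 = -9, A[0][1] + B[1][0] = 1 + 5 = 6, A[0][2] + B[2][0] = 3 + 1 = 4) = -9 (attained at k = 0)
  C[0][1] = min over k of (A[0][0] + B[0][1] = -4 + 8 = 4, A[0][1] + B[1][1] = 1 + -3 = -2, A[0][2] + B[2][1] = 3 + 9 = 12) = -2 (attained at k = 1)
  C[0][2] = min over k of (A[0][0] + B[0][2] = -4 + -4 = -8, A[0][1] + B[1][2] = 1 + -3 = -2, A[0][2] + B[2][2] = 3 + 7 = 10) = -8 (attained at k = 0)
  C[1][0] = min over k of (A[1][0] + B[0][0] = 1 + -5 = -4, A[1][1] + B[1][0] = 10 + 5 = 15, A[1][2] + B[2][0] = 9 + 1 = 10) = -4 (attained at k = 0)
  C[1][1] = min over k of (A[1][0] + B[0][1] = 1 + 8 = 9, A[1][1] + B[1][1] = 10 + -3 = 7, A[1][2] + B[2][1] = 9 + 9 = 18) = 7 (attained at k = 1)
  C[1][2] = min over k of (A[1][0] + B[0][2] = 1 + -4 = -3, A[1][1] + B[1][2] = 10 + -3 = 7, A[1][2] + B[2][2] = 9 + 7 = 16) = -3 (attained at k = 0)
  C[2][0] = min over k of (A[2][0] + B[0][0] = 1 + -5 = -4, A[2][1] + B[1][0] = -4 + 5 = 1, A[2][2] + B[2][0] = 10 + 1 = 11) = -4 (attained at k = 0)
  C[2][1] = min over k of (A[2][0] + B[0][1] = 1 + 8 = 9, A[2][1] + B[1][1] = -4 + -3 = -7, A[2][2] + B[2][1] = 10 + 9 = 19) = -7 (attained at k = 1)
  C[2][2] = min over k of (A[2][0] + B[0][2] = 1 + -4 = -3, A[2][1] + B[1][2] = -4 + -3 = -7, A[2][2] + B[2][2] = 10 + 7 = 17) = -7 (attained at k = 1)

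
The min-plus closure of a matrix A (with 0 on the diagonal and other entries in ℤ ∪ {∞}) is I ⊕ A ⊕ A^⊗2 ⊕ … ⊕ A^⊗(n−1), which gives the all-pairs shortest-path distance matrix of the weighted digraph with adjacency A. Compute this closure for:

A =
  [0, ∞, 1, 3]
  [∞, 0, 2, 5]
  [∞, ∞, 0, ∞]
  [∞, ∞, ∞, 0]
Closure =
  [0, ∞, 1, 3]
  [∞, 0, 2, 5]
  [∞, ∞, 0, ∞]
  [∞, ∞, ∞, 0]

This is the Floyd-Warshall all-pairs shortest-path computation. For each intermediate vertex k = 0, 1, …, 3, update dist[i][j] ← min(dist[i][j], dist[i][k] + dist[k][j]). The final matrix gives, for each (i, j), the minimum total weight of any directed path from i to j (possibly empty when i = j).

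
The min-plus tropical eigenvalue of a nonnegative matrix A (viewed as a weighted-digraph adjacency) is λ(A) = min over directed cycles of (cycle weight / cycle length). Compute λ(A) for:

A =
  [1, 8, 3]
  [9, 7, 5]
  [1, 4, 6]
λ(A) = 1

Enumerate directed cycles and compute their means (weight / length). Sample:
  cycle 0 → 0: weight = 1, length = 1, mean = 1/1 ≈ 1.000
  cycle 1 → 1: weight = 7, length = 1, mean = 7/1 ≈ 7.000
  cycle 2 → 2: weight = 6, length = 1, mean = 6/1 ≈ 6.000
  cycle 0 → 1 → 0: weight = 17, length = 2, mean = 17/2 ≈ 8.500
  cycle 0 → 2 → 0: weight = 4, length = 2, mean = 4/2 ≈ 2.000
  cycle 1 → 0 → 1: weight = 17, length = 2, mean = 17/2 ≈ 8.500
Minimum mean = 1.000, attained e.g. along the cycle 0 → 0 with weight 1 and length 1. So λ(A) = 1/1 = 1.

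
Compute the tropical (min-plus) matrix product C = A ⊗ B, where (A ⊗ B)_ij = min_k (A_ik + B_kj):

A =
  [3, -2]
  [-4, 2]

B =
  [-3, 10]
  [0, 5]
A ⊗ B =
  [-2, 3]
  [-7, 6]

Apply the min-plus product entry-by-entry:
  C[0][0] = min over k of (A[0][0] + B[0][0] = 3 + -3 = 0, A[0][1] + B[1][0] = -2 + 0 = -2) = -2 (attained at k = 1)
  C[0][1] = min over k of (A[0][0] + B[0][1] = 3 + 10 = 13, A[0][1] + B[1][1] = -2 + 5 = 3) = 3 (attained at k = 1)
  C[1][0] = min over k of (A[1][0] + B[0][0] = -4 + -3 = -7, A[1][1] + B[1][0] = 2 + 0 = 2) = -7 (attained at k = 0)
  C[1][1] = min over k of (A[1][0] + B[0][1] = -4 + 10 = 6, A[1][1] + B[1][1] = 2 + 5 = 7) = 6 (attained at k = 0)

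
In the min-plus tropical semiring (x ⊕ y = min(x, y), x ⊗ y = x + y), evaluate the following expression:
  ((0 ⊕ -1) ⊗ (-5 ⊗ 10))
((0 ⊕ -1) ⊗ (-5 ⊗ 10)) = 4

Expand innermost to outermost. Recall ⊕ takes the minimum of its arguments and ⊗ takes their sum. Working out the expression ((0 ⊕ -1) ⊗ (-5 ⊗ 10)) gives 4.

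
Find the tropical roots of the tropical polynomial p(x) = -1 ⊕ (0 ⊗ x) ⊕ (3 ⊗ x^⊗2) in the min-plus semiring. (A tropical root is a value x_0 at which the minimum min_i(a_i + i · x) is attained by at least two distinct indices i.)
Roots: {-3, -1}

Each tropical root is a break point of the lower envelope of the lines y = a_i + i · x (there are 3 lines, with slopes 0, 1, ..., 2). Only the lines that attain the minimum somewhere contribute to roots; other lines are dominated. Here the surviving (envelope) indices are i = 2, i = 1, i = 0.
Intersections between consecutive envelope lines give the roots: for adjacent envelope indices i < j the intersection is x = (a_i − a_j) / (j − i). Reading off the sorted break points: {-3, -1}.
Verification: at each break x_0, at least two indices attain the minimum of min_i(a_i + i · x_0).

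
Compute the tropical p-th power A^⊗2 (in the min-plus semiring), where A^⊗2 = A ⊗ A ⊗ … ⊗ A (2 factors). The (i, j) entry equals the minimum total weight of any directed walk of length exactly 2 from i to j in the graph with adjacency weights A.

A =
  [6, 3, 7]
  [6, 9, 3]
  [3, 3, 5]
A^⊗2 =
  [9, 9, 6]
  [6, 6, 8]
  [8, 6, 6]

Each entry (A^⊗2)_ij equals the minimum over all length-2 walks i = v_0 → v_1 → … → v_2 = j of Σ_t A[v_t][v_{t+1}]. For example, for (i, j) = (0, 2) we minimise over 3 possible intermediate vertex sequences; the minimum is 6, attained along the walk 0 → 1 → 2.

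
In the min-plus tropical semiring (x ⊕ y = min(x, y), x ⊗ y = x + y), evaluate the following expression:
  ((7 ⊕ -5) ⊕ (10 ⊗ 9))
((7 ⊕ -5) ⊕ (10 ⊗ 9)) = -5

Expand innermost to outermost. Recall ⊕ takes the minimum of its arguments and ⊗ takes their sum. Working out the expression ((7 ⊕ -5) ⊕ (10 ⊗ 9)) gives -5.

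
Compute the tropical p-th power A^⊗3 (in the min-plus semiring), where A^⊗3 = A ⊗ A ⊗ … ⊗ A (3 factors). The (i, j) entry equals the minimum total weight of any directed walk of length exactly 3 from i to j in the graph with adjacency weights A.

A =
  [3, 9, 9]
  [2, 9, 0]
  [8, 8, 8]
A^⊗3 =
  [9, 15, 12]
  [8, 14, 8]
  [13, 16, 16]

Each entry (A^⊗3)_ij equals the minimum over all length-3 walks i = v_0 → v_1 → … → v_3 = j of Σ_t A[v_t][v_{t+1}]. For example, for (i, j) = (0, 2) we minimise over 9 possible intermediate vertex sequences; the minimum is 12, attained along the walk 0 → 0 → 1 → 2.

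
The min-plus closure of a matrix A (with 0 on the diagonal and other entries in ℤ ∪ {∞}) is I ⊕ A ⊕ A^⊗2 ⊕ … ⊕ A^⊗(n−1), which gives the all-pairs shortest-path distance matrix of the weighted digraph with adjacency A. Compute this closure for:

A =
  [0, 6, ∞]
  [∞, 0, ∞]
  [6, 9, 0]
Closure =
  [0, 6, ∞]
  [∞, 0, ∞]
  [6, 9, 0]

This is the Floyd-Warshall all-pairs shortest-path computation. For each intermediate vertex k = 0, 1, …, 2, update dist[i][j] ← min(dist[i][j], dist[i][k] + dist[k][j]). The final matrix gives, for each (i, j), the minimum total weight of any directed path from i to j (possibly empty when i = j).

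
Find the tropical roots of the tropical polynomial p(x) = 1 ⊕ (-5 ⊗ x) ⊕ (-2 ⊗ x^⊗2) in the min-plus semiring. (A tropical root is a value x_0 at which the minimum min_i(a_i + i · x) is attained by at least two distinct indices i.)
Roots: {-3, 6}

Each tropical root is a break point of the lower envelope of the lines y = a_i + i · x (there are 3 lines, with slopes 0, 1, ..., 2). Only the lines that attain the minimum somewhere contribute to roots; other lines are dominated. Here the surviving (envelope) indices are i = 2, i = 1, i = 0.
Intersections between consecutive envelope lines give the roots: for adjacent envelope indices i < j the intersection is x = (a_i − a_j) / (j − i). Reading off the sorted break points: {-3, 6}.
Verification: at each break x_0, at least two indices attain the minimum of min_i(a_i + i · x_0).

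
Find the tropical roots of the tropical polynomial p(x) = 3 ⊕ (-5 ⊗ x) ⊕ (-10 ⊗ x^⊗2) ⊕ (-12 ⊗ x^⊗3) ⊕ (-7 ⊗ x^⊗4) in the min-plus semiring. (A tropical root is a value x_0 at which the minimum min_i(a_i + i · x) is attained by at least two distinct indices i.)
Roots: {-5, 2, 5, 8}

Each tropical root is a break point of the lower envelope of the lines y = a_i + i · x (there are 5 lines, with slopes 0, 1, ..., 4). Only the lines that attain the minimum somewhere contribute to roots; other lines are dominated. Here the surviving (envelope) indices are i = 4, i = 3, i = 2, i = 1, i = 0.
Intersections between consecutive envelope lines give the roots: for adjacent envelope indices i < j the intersection is x = (a_i − a_j) / (j − i). Reading off the sorted break points: {-5, 2, 5, 8}.
Verification: at each break x_0, at least two indices attain the minimum of min_i(a_i + i · x_0).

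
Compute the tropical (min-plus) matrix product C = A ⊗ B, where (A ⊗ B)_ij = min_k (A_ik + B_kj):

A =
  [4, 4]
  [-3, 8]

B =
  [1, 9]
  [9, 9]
A ⊗ B =
  [5, 13]
  [-2, 6]

Apply the min-plus product entry-by-entry:
  C[0][0] = min over k of (A[0][0] + B[0][0] = 4 + 1 = 5, A[0][1] + B[1][0] = 4 + 9 = 13) = 5 (attained at k = 0)
  C[0][1] = min over k of (A[0][0] + B[0][1] = 4 + 9 = 13, A[0][1] + B[1][1] = 4 + 9 = 13) = 13 (attained at k = 0)
  C[1][0] = min over k of (A[1][0] + B[0][0] = -3 + 1 = -2, A[1][1] + B[1][0] = 8 + 9 = 17) = -2 (attained at k = 0)
  C[1][1] = min over k of (A[1][0] + B[0][1] = -3 + 9 = 6, A[1][1] + B[1][1] = 8 + 9 = 17) = 6 (attained at k = 0)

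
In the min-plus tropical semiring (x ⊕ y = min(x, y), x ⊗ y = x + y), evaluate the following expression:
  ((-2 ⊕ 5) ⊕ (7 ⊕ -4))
((-2 ⊕ 5) ⊕ (7 ⊕ -4)) = -4

Expand innermost to outermost. Recall ⊕ takes the minimum of its arguments and ⊗ takes their sum. Working out the expression ((-2 ⊕ 5) ⊕ (7 ⊕ -4)) gives -4.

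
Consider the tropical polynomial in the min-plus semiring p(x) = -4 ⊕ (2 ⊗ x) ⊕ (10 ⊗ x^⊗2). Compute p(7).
p(7) = -4

A tropical monomial a ⊗ x^⊗i evaluates to a + i · x. Evaluating each term at x = 7:
  Term 0 contributes -4 + 0 · 7 = -4
  Term 1 contributes 2 + 1 · 7 = 9
  Term 2 contributes 10 + 2 · 7 = 24
p(7) = ⊕ of these = min[-4, 9, 24] = -4.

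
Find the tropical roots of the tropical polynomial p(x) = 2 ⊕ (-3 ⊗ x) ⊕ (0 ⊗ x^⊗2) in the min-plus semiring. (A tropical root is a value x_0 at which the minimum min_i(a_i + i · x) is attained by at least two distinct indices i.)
Roots: {-3, 5}

Each tropical root is a break point of the lower envelope of the lines y = a_i + i · x (there are 3 lines, with slopes 0, 1, ..., 2). Only the lines that attain the minimum somewhere contribute to roots; other lines are dominated. Here the surviving (envelope) indices are i = 2, i = 1, i = 0.
Intersections between consecutive envelope lines give the roots: for adjacent envelope indices i < j the intersection is x = (a_i − a_j) / (j − i). Reading off the sorted break points: {-3, 5}.
Verification: at each break x_0, at least two indices attain the minimum of min_i(a_i + i · x_0).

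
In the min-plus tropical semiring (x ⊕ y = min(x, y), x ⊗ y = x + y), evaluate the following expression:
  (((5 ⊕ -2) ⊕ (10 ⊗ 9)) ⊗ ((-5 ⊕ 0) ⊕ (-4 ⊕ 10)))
(((5 ⊕ -2) ⊕ (10 ⊗ 9)) ⊗ ((-5 ⊕ 0) ⊕ (-4 ⊕ 10))) = -7

Expand innermost to outermost. Recall ⊕ takes the minimum of its arguments and ⊗ takes their sum. Working out the expression (((5 ⊕ -2) ⊕ (10 ⊗ 9)) ⊗ ((-5 ⊕ 0) ⊕ (-4 ⊕ 10))) gives -7.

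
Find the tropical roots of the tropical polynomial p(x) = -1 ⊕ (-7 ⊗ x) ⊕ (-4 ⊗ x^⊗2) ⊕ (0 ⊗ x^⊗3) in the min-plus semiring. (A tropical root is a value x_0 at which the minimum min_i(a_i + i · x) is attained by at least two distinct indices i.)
Roots: {-4, -3, 6}

Each tropical root is a break point of the lower envelope of the lines y = a_i + i · x (there are 4 lines, with slopes 0, 1, ..., 3). Only the lines that attain the minimum somewhere contribute to roots; other lines are dominated. Here the surviving (envelope) indices are i = 3, i = 2, i = 1, i = 0.
Intersections between consecutive envelope lines give the roots: for adjacent envelope indices i < j the intersection is x = (a_i − a_j) / (j − i). Reading off the sorted break points: {-4, -3, 6}.
Verification: at each break x_0, at least two indices attain the minimum of min_i(a_i + i · x_0).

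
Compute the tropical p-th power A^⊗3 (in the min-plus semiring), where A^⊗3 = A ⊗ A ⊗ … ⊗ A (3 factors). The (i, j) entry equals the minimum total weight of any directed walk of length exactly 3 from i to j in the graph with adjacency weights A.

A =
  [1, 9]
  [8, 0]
A^⊗3 =
  [3, 9]
  [8, 0]

Each entry (A^⊗3)_ij equals the minimum over all length-3 walks i = v_0 → v_1 → … → v_3 = j of Σ_t A[v_t][v_{t+1}]. For example, for (i, j) = (0, 1) we minimise over 4 possible intermediate vertex sequences; the minimum is 9, attained along the walk 0 → 1 → 1 → 1.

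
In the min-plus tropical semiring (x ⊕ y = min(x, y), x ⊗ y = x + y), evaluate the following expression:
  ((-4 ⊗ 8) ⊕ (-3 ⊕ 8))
((-4 ⊗ 8) ⊕ (-3 ⊕ 8)) = -3

Expand innermost to outermost. Recall ⊕ takes the minimum of its arguments and ⊗ takes their sum. Working out the expression ((-4 ⊗ 8) ⊕ (-3 ⊕ 8)) gives -3.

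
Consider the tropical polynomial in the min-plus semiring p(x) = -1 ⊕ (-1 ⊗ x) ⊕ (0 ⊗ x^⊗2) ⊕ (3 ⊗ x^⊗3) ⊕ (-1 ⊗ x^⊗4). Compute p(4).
p(4) = -1

A tropical monomial a ⊗ x^⊗i evaluates to a + i · x. Evaluating each term at x = 4:
  Term 0 contributes -1 + 0 · 4 = -1
  Term 1 contributes -1 + 1 · 4 = 3
  Term 2 contributes 0 + 2 · 4 = 8
  Term 3 contributes 3 + 3 · 4 = 15
  Term 4 contributes -1 + 4 · 4 = 15
p(4) = ⊕ of these = min[-1, 3, 8, 15, 15] = -1.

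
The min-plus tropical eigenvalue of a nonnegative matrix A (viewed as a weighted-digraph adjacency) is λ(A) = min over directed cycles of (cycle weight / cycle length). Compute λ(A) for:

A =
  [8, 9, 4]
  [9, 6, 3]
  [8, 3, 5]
λ(A) = 3

Enumerate directed cycles and compute their means (weight / length). Sample:
  cycle 0 → 0: weight = 8, length = 1, mean = 8/1 ≈ 8.000
  cycle 1 → 1: weight = 6, length = 1, mean = 6/1 ≈ 6.000
  cycle 2 → 2: weight = 5, length = 1, mean = 5/1 ≈ 5.000
  cycle 0 → 1 → 0: weight = 18, length = 2, mean = 18/2 ≈ 9.000
  cycle 0 → 2 → 0: weight = 12, length = 2, mean = 12/2 ≈ 6.000
  cycle 1 → 0 → 1: weight = 18, length = 2, mean = 18/2 ≈ 9.000
Minimum mean = 3.000, attained e.g. along the cycle 1 → 2 → 1 with weight 6 and length 2. So λ(A) = 6/2 = 3.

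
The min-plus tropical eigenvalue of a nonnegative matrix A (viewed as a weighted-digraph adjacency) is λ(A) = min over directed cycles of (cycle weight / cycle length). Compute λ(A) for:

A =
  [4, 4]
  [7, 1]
λ(A) = 1

Enumerate directed cycles and compute their means (weight / length). Sample:
  cycle 0 → 0: weight = 4, length = 1, mean = 4/1 ≈ 4.000
  cycle 1 → 1: weight = 1, length = 1, mean = 1/1 ≈ 1.000
  cycle 0 → 1 → 0: weight = 11, length = 2, mean = 11/2 ≈ 5.500
  cycle 1 → 0 → 1: weight = 11, length = 2, mean = 11/2 ≈ 5.500
Minimum mean = 1.000, attained e.g. along the cycle 1 → 1 with weight 1 and length 1. So λ(A) = 1/1 = 1.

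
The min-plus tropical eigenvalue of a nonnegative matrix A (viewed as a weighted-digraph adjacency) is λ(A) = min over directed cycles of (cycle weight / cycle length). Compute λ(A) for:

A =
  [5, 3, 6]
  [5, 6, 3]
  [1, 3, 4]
λ(A) = 7/3

Enumerate directed cycles and compute their means (weight / length). Sample:
  cycle 0 → 0: weight = 5, length = 1, mean = 5/1 ≈ 5.000
  cycle 1 → 1: weight = 6, length = 1, mean = 6/1 ≈ 6.000
  cycle 2 → 2: weight = 4, length = 1, mean = 4/1 ≈ 4.000
  cycle 0 → 1 → 0: weight = 8, length = 2, mean = 8/2 ≈ 4.000
  cycle 0 → 2 → 0: weight = 7, length = 2, mean = 7/2 ≈ 3.500
  cycle 1 → 0 → 1: weight = 8, length = 2, mean = 8/2 ≈ 4.000
Minimum mean = 2.333, attained e.g. along the cycle 0 → 1 → 2 → 0 with weight 7 and length 3. So λ(A) = 7/3 = 7/3.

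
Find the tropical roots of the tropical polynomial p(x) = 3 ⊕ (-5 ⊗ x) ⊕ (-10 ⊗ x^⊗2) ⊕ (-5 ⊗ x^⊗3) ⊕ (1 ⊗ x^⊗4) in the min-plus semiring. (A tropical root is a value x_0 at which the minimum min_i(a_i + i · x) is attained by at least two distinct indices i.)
Roots: {-6, -5, 5, 8}

Each tropical root is a break point of the lower envelope of the lines y = a_i + i · x (there are 5 lines, with slopes 0, 1, ..., 4). Only the lines that attain the minimum somewhere contribute to roots; other lines are dominated. Here the surviving (envelope) indices are i = 4, i = 3, i = 2, i = 1, i = 0.
Intersections between consecutive envelope lines give the roots: for adjacent envelope indices i < j the intersection is x = (a_i − a_j) / (j − i). Reading off the sorted break points: {-6, -5, 5, 8}.
Verification: at each break x_0, at least two indices attain the minimum of min_i(a_i + i · x_0).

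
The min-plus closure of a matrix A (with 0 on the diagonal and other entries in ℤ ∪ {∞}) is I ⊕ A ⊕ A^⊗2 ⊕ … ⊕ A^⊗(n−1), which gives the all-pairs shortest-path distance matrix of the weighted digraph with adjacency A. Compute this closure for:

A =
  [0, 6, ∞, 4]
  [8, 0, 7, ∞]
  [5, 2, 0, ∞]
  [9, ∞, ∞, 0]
Closure =
  [0, 6, 13, 4]
  [8, 0, 7, 12]
  [5, 2, 0, 9]
  [9, 15, 22, 0]

This is the Floyd-Warshall all-pairs shortest-path computation. For each intermediate vertex k = 0, 1, …, 3, update dist[i][j] ← min(dist[i][j], dist[i][k] + dist[k][j]). The final matrix gives, for each (i, j), the minimum total weight of any directed path from i to j (possibly empty when i = j).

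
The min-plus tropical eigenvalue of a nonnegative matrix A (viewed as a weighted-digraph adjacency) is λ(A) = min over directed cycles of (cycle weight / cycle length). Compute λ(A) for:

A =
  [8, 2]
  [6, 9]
λ(A) = 4

Enumerate directed cycles and compute their means (weight / length). Sample:
  cycle 0 → 0: weight = 8, length = 1, mean = 8/1 ≈ 8.000
  cycle 1 → 1: weight = 9, length = 1, mean = 9/1 ≈ 9.000
  cycle 0 → 1 → 0: weight = 8, length = 2, mean = 8/2 ≈ 4.000
  cycle 1 → 0 → 1: weight = 8, length = 2, mean = 8/2 ≈ 4.000
Minimum mean = 4.000, attained e.g. along the cycle 0 → 1 → 0 with weight 8 and length 2. So λ(A) = 8/2 = 4.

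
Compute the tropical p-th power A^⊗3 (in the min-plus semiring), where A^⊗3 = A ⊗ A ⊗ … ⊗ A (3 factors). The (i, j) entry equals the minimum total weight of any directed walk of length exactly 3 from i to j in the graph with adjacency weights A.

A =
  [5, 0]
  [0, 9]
A^⊗3 =
  [5, 0]
  [0, 5]

Each entry (A^⊗3)_ij equals the minimum over all length-3 walks i = v_0 → v_1 → … → v_3 = j of Σ_t A[v_t][v_{t+1}]. For example, for (i, j) = (0, 1) we minimise over 4 possible intermediate vertex sequences; the minimum is 0, attained along the walk 0 → 1 → 0 → 1.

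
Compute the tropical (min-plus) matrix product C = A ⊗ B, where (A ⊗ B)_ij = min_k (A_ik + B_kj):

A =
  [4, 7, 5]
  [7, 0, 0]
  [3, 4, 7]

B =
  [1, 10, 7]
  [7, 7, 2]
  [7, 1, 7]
A ⊗ B =
  [5, 6, 9]
  [7, 1, 2]
  [4, 8, 6]

Apply the min-plus product entry-by-entry:
  C[0][0] = min over k of (A[0][0] + B[0][0] = 4 + 1 = 5, A[0][1] + B[1][0] = 7 + 7 = 14, A[0][2] + B[2][0] = 5 + 7 = 12) = 5 (attained at k = 0)
  C[0][1] = min over k of (A[0][0] + B[0][1] = 4 + 10 = 14, A[0][1] + B[1][1] = 7 + 7 = 14, A[0][2] + B[2][1] = 5 + 1 = 6) = 6 (attained at k = 2)
  C[0][2] = min over k of (A[0][0] + B[0][2] = 4 + 7 = 11, A[0][1] + B[1][2] = 7 + 2 = 9, A[0][2] + B[2][2] = 5 + 7 = 12) = 9 (attained at k = 1)
  C[1][0] = min over k of (A[1][0] + B[0][0] = 7 + 1 = 8, A[1][1] + B[1][0] = 0 + 7 = 7, A[1][2] + B[2][0] = 0 + 7 = 7) = 7 (attained at k = 1)
  C[1][1] = min over k of (A[1][0] + B[0][1] = 7 + 10 = 17, A[1][1] + B[1][1] = 0 + 7 = 7, A[1][2] + B[2][1] = 0 + 1 = 1) = 1 (attained at k = 2)
  C[1][2] = min over k of (A[1][0] + B[0][2] = 7 + 7 = 14, A[1][1] + B[1][2] = 0 + 2 = 2, A[1][2] + B[2][2] = 0 + 7 = 7) = 2 (attained at k = 1)
  C[2][0] = min over k of (A[2][0] + B[0][0] = 3 + 1 = 4, A[2][1] + B[1][0] = 4 + 7 = 11, A[2][2] + B[2][0] = 7 + 7 = 14) = 4 (attained at k = 0)
  C[2][1] = min over k of (A[2][0] + B[0][1] = 3 + 10 = 13, A[2][1] + B[1][1] = 4 + 7 = 11, A[2][2] + B[2][1] = 7 + 1 = 8) = 8 (attained at k = 2)
  C[2][2] = min over k of (A[2][0] + B[0][2] = 3 + 7 = 10, A[2][1] + B[1][2] = 4 + 2 = 6, A[2][2] + B[2][2] = 7 + 7 = 14) = 6 (attained at k = 1)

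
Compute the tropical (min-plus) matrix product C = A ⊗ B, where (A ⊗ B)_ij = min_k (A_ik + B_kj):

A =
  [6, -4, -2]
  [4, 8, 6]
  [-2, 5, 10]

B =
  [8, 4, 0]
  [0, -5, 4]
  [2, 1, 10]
A ⊗ B =
  [-4, -9, 0]
  [8, 3, 4]
  [5, 0, -2]

Apply the min-plus product entry-by-entry:
  C[0][0] = min over k of (A[0][0] + B[0][0] = 6 + 8 = 14, A[0][1] + B[1][0] = -4 + 0 = -4, A[0][2] + B[2][0] = -2 + 2 = 0) = -4 (attained at k = 1)
  C[0][1] = min over k of (A[0][0] + B[0][1] = 6 + 4 = 10, A[0][1] + B[1][1] = -4 + -5 = -9, A[0][2] + B[2][1] = -2 + 1 = -1) = -9 (attained at k = 1)
  C[0][2] = min over k of (A[0][0] + B[0][2] = 6 + 0 = 6, A[0][1] + B[1][2] = -4 + 4 = 0, A[0][2] + B[2][2] = -2 + 10 = 8) = 0 (attained at k = 1)
  C[1][0] = min over k of (A[1][0] + B[0][0] = 4 + 8 = 12, A[1][1] + B[1][0] = 8 + 0 = 8, A[1][2] + B[2][0] = 6 + 2 = 8) = 8 (attained at k = 1)
  C[1][1] = min over k of (A[1][0] + B[0][1] = 4 + 4 = 8, A[1][1] + B[1][1] = 8 + -5 = 3, A[1][2] + B[2][1] = 6 + 1 = 7) = 3 (attained at k = 1)
  C[1][2] = min over k of (A[1][0] + B[0][2] = 4 + 0 = 4, A[1][1] + B[1][2] = 8 + 4 = 12, A[1][2] + B[2][2] = 6 + 10 = 16) = 4 (attained at k = 0)
  C[2][0] = min over k of (A[2][0] + B[0][0] = -2 + 8 = 6, A[2][1] + B[1][0] = 5 + 0 = 5, A[2][2] + B[2][0] = 10 + 2 = 12) = 5 (attained at k = 1)
  C[2][1] = min over k of (A[2][0] + B[0][1] = -2 + 4 = 2, A[2][1] + B[1][1] = 5 + -5 = 0, A[2][2] + B[2][1] = 10 + 1 = 11) = 0 (attained at k = 1)
  C[2][2] = min over k of (A[2][0] + B[0][2] = -2 + 0 = -2, A[2][1] + B[1][2] = 5 + 4 = 9, A[2][2] + B[2][2] = 10 + 10 = 20) = -2 (attained at k = 0)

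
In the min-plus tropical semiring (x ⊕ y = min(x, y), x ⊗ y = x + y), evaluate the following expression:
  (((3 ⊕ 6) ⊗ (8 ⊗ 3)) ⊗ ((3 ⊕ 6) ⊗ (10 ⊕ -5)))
(((3 ⊕ 6) ⊗ (8 ⊗ 3)) ⊗ ((3 ⊕ 6) ⊗ (10 ⊕ -5))) = 12

Expand innermost to outermost. Recall ⊕ takes the minimum of its arguments and ⊗ takes their sum. Working out the expression (((3 ⊕ 6) ⊗ (8 ⊗ 3)) ⊗ ((3 ⊕ 6) ⊗ (10 ⊕ -5))) gives 12.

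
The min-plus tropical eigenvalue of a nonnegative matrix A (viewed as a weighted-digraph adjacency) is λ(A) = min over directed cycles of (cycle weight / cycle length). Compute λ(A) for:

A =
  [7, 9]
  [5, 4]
λ(A) = 4

Enumerate directed cycles and compute their means (weight / length). Sample:
  cycle 0 → 0: weight = 7, length = 1, mean = 7/1 ≈ 7.000
  cycle 1 → 1: weight = 4, length = 1, mean = 4/1 ≈ 4.000
  cycle 0 → 1 → 0: weight = 14, length = 2, mean = 14/2 ≈ 7.000
  cycle 1 → 0 → 1: weight = 14, length = 2, mean = 14/2 ≈ 7.000
Minimum mean = 4.000, attained e.g. along the cycle 1 → 1 with weight 4 and length 1. So λ(A) = 4/1 = 4.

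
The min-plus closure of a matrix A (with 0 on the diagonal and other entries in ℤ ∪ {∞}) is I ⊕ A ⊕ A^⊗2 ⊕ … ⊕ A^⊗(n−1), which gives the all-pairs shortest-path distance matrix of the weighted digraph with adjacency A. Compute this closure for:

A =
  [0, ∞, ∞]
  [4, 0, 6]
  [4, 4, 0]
Closure =
  [0, ∞, ∞]
  [4, 0, 6]
  [4, 4, 0]

This is the Floyd-Warshall all-pairs shortest-path computation. For each intermediate vertex k = 0, 1, …, 2, update dist[i][j] ← min(dist[i][j], dist[i][k] + dist[k][j]). The final matrix gives, for each (i, j), the minimum total weight of any directed path from i to j (possibly empty when i = j).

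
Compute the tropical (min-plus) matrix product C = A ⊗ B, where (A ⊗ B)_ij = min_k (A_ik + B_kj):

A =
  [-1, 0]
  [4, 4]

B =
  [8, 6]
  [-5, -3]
A ⊗ B =
  [-5, -3]
  [-1, 1]

Apply the min-plus product entry-by-entry:
  C[0][0] = min over k of (A[0][0] + B[0][0] = -1 + 8 = 7, A[0][1] + B[1][0] = 0 + -5 = -5) = -5 (attained at k = 1)
  C[0][1] = min over k of (A[0][0] + B[0][1] = -1 + 6 = 5, A[0][1] + B[1][1] = 0 + -3 = -3) = -3 (attained at k = 1)
  C[1][0] = min over k of (A[1][0] + B[0][0] = 4 + 8 = 12, A[1][1] + B[1][0] = 4 + -5 = -1) = -1 (attained at k = 1)
  C[1][1] = min over k of (A[1][0] + B[0][1] = 4 + 6 = 10, A[1][1] + B[1][1] = 4 + -3 = 1) = 1 (attained at k = 1)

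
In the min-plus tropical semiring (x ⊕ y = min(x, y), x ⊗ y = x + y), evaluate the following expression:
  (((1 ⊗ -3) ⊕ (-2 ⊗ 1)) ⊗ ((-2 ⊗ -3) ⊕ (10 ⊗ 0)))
(((1 ⊗ -3) ⊕ (-2 ⊗ 1)) ⊗ ((-2 ⊗ -3) ⊕ (10 ⊗ 0))) = -7

Expand innermost to outermost. Recall ⊕ takes the minimum of its arguments and ⊗ takes their sum. Working out the expression (((1 ⊗ -3) ⊕ (-2 ⊗ 1)) ⊗ ((-2 ⊗ -3) ⊕ (10 ⊗ 0))) gives -7.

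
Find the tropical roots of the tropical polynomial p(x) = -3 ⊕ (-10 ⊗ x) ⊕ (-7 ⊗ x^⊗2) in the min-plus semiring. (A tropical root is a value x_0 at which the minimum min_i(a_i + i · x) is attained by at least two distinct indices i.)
Roots: {-3, 7}

Each tropical root is a break point of the lower envelope of the lines y = a_i + i · x (there are 3 lines, with slopes 0, 1, ..., 2). Only the lines that attain the minimum somewhere contribute to roots; other lines are dominated. Here the surviving (envelope) indices are i = 2, i = 1, i = 0.
Intersections between consecutive envelope lines give the roots: for adjacent envelope indices i < j the intersection is x = (a_i − a_j) / (j − i). Reading off the sorted break points: {-3, 7}.
Verification: at each break x_0, at least two indices attain the minimum of min_i(a_i + i · x_0).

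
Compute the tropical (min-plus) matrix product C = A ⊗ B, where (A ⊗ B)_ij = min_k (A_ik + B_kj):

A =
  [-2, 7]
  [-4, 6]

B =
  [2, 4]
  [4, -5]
A ⊗ B =
  [0, 2]
  [-2, 0]

Apply the min-plus product entry-by-entry:
  C[0][0] = min over k of (A[0][0] + B[0][0] = -2 + 2 = 0, A[0][1] + B[1][0] = 7 + 4 = 11) = 0 (attained at k = 0)
  C[0][1] = min over k of (A[0][0] + B[0][1] = -2 + 4 = 2, A[0][1] + B[1][1] = 7 + -5 = 2) = 2 (attained at k = 0)
  C[1][0] = min over k of (A[1][0] + B[0][0] = -4 + 2 = -2, A[1][1] + B[1][0] = 6 + 4 = 10) = -2 (attained at k = 0)
  C[1][1] = min over k of (A[1][0] + B[0][1] = -4 + 4 = 0, A[1][1] + B[1][1] = 6 + -5 = 1) = 0 (attained at k = 0)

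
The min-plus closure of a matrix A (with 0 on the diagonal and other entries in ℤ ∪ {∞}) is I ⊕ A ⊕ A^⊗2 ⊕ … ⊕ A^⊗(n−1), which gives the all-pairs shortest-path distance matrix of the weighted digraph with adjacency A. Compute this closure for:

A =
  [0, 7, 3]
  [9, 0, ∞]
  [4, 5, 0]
Closure =
  [0, 7, 3]
  [9, 0, 12]
  [4, 5, 0]

This is the Floyd-Warshall all-pairs shortest-path computation. For each intermediate vertex k = 0, 1, …, 2, update dist[i][j] ← min(dist[i][j], dist[i][k] + dist[k][j]). The final matrix gives, for each (i, j), the minimum total weight of any directed path from i to j (possibly empty when i = j).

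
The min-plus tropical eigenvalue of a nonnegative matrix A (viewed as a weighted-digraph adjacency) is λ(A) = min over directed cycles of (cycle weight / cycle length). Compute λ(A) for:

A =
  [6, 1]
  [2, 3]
λ(A) = 3/2

Enumerate directed cycles and compute their means (weight / length). Sample:
  cycle 0 → 0: weight = 6, length = 1, mean = 6/1 ≈ 6.000
  cycle 1 → 1: weight = 3, length = 1, mean = 3/1 ≈ 3.000
  cycle 0 → 1 → 0: weight = 3, length = 2, mean = 3/2 ≈ 1.500
  cycle 1 → 0 → 1: weight = 3, length = 2, mean = 3/2 ≈ 1.500
Minimum mean = 1.500, attained e.g. along the cycle 0 → 1 → 0 with weight 3 and length 2. So λ(A) = 3/2 = 3/2.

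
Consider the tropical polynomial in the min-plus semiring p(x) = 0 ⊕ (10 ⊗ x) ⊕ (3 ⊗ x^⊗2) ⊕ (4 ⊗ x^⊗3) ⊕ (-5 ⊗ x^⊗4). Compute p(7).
p(7) = 0

A tropical monomial a ⊗ x^⊗i evaluates to a + i · x. Evaluating each term at x = 7:
  Term 0 contributes 0 + 0 · 7 = 0
  Term 1 contributes 10 + 1 · 7 = 17
  Term 2 contributes 3 + 2 · 7 = 17
  Term 3 contributes 4 + 3 · 7 = 25
  Term 4 contributes -5 + 4 · 7 = 23
p(7) = ⊕ of these = min[0, 17, 17, 25, 23] = 0.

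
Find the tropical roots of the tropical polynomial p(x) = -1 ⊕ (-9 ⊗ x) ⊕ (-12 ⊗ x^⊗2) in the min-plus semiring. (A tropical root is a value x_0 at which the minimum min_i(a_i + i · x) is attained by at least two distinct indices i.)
Roots: {3, 8}

Each tropical root is a break point of the lower envelope of the lines y = a_i + i · x (there are 3 lines, with slopes 0, 1, ..., 2). Only the lines that attain the minimum somewhere contribute to roots; other lines are dominated. Here the surviving (envelope) indices are i = 2, i = 1, i = 0.
Intersections between consecutive envelope lines give the roots: for adjacent envelope indices i < j the intersection is x = (a_i − a_j) / (j − i). Reading off the sorted break points: {3, 8}.
Verification: at each break x_0, at least two indices attain the minimum of min_i(a_i + i · x_0).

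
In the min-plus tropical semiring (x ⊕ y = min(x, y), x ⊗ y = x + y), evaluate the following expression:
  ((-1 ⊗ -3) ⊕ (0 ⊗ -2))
((-1 ⊗ -3) ⊕ (0 ⊗ -2)) = -4

Expand innermost to outermost. Recall ⊕ takes the minimum of its arguments and ⊗ takes their sum. Working out the expression ((-1 ⊗ -3) ⊕ (0 ⊗ -2)) gives -4.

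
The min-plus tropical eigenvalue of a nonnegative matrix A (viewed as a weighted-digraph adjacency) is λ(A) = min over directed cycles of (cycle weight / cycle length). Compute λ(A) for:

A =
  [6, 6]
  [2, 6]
λ(A) = 4

Enumerate directed cycles and compute their means (weight / length). Sample:
  cycle 0 → 0: weight = 6, length = 1, mean = 6/1 ≈ 6.000
  cycle 1 → 1: weight = 6, length = 1, mean = 6/1 ≈ 6.000
  cycle 0 → 1 → 0: weight = 8, length = 2, mean = 8/2 ≈ 4.000
  cycle 1 → 0 → 1: weight = 8, length = 2, mean = 8/2 ≈ 4.000
Minimum mean = 4.000, attained e.g. along the cycle 0 → 1 → 0 with weight 8 and length 2. So λ(A) = 8/2 = 4.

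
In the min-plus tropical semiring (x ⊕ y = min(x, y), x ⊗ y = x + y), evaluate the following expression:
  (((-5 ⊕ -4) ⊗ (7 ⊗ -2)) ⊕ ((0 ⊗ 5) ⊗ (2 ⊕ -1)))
(((-5 ⊕ -4) ⊗ (7 ⊗ -2)) ⊕ ((0 ⊗ 5) ⊗ (2 ⊕ -1))) = 0

Expand innermost to outermost. Recall ⊕ takes the minimum of its arguments and ⊗ takes their sum. Working out the expression (((-5 ⊕ -4) ⊗ (7 ⊗ -2)) ⊕ ((0 ⊗ 5) ⊗ (2 ⊕ -1))) gives 0.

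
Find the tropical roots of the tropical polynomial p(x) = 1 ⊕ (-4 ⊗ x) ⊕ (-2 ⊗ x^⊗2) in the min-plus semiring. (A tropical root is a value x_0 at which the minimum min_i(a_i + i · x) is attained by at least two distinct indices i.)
Roots: {-2, 5}

Each tropical root is a break point of the lower envelope of the lines y = a_i + i · x (there are 3 lines, with slopes 0, 1, ..., 2). Only the lines that attain the minimum somewhere contribute to roots; other lines are dominated. Here the surviving (envelope) indices are i = 2, i = 1, i = 0.
Intersections between consecutive envelope lines give the roots: for adjacent envelope indices i < j the intersection is x = (a_i − a_j) / (j − i). Reading off the sorted break points: {-2, 5}.
Verification: at each break x_0, at least two indices attain the minimum of min_i(a_i + i · x_0).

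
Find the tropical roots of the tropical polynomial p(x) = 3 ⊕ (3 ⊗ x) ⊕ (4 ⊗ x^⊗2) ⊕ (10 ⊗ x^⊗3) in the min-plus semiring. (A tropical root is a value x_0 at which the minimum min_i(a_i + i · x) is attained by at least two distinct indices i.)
Roots: {-6, -1, 0}

Each tropical root is a break point of the lower envelope of the lines y = a_i + i · x (there are 4 lines, with slopes 0, 1, ..., 3). Only the lines that attain the minimum somewhere contribute to roots; other lines are dominated. Here the surviving (envelope) indices are i = 3, i = 2, i = 1, i = 0.
Intersections between consecutive envelope lines give the roots: for adjacent envelope indices i < j the intersection is x = (a_i − a_j) / (j − i). Reading off the sorted break points: {-6, -1, 0}.
Verification: at each break x_0, at least two indices attain the minimum of min_i(a_i + i · x_0).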